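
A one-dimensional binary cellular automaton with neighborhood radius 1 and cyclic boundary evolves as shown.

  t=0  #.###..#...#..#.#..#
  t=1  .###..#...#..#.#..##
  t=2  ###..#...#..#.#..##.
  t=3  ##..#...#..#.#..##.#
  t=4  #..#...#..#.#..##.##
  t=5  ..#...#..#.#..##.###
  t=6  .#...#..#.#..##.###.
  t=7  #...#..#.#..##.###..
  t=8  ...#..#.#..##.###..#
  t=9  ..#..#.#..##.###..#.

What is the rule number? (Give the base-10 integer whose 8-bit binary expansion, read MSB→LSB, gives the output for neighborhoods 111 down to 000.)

  [7] ### => #  t=0,i=3
  [6] ##. => .  t=0,i=0
  [5] #.# => #  t=0,i=1
  [4] #.. => .  t=0,i=5
  [3] .## => #  t=0,i=2
  [2] .#. => .  t=0,i=7
  [1] ..# => #  t=0,i=6
  [0] ... => .  t=0,i=9
  bits 10101010 = 170

170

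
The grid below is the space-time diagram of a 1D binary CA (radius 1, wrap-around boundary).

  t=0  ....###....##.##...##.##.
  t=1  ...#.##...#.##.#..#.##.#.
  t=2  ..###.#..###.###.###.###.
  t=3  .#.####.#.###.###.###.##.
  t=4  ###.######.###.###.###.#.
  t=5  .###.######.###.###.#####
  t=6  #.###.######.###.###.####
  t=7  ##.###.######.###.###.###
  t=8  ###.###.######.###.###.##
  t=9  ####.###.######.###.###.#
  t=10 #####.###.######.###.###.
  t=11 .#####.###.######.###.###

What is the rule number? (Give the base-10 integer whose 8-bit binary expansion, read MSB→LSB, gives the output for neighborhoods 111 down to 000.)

230

  ###|#  b7=1 t=0,i=5
  ##.|#  b6=1 t=0,i=6
  #.#|#  b5=1 t=0,i=13
  #..|.  b4=0 t=0,i=7
  .##|.  b3=0 t=0,i=4
  .#.|#  b2=1 t=1,i=3
  ..#|#  b1=1 t=0,i=3
  ...|.  b0=0 t=0,i=0
  bits 11100110 = 230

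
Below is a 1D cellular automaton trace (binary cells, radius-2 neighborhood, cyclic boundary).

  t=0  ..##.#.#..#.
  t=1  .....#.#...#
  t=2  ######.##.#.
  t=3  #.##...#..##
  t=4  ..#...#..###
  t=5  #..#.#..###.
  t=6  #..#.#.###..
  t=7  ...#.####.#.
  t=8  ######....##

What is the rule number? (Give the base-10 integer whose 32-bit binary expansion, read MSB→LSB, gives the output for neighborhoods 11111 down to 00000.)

  #####|#  b31=1 t=2,i=2
  ####.|.  b30=0 t=2,i=4
  ###.#|.  b29=0 t=2,i=5
  ###..|.  b28=0 t=4,i=11
  ##.##|.  b27=0 t=2,i=6
  ##.#.|.  b26=0 t=0,i=4
  ##..#|#  b25=1 t=4,i=0
  ##...|.  b24=0 t=3,i=4
  #.###|#  b23=1 t=2,i=0
  #.##.|#  b22=1 t=2,i=7
  #.#.#|#  b21=1 t=0,i=5
  #.#..|#  b20=1 t=0,i=7
  #..##|#  b19=1 t=3,i=9
  #..#.|.  b18=0 t=0,i=9
  #...#|.  b17=0 t=0,i=0
  #....|#  b16=1 t=1,i=1
  .####|.  b15=0 t=2,i=1
  .###.|#  b14=1 t=3,i=11
  .##.#|.  b13=0 t=0,i=3
  .##..|.  b12=0 t=3,i=3
  .#.##|#  b11=1 t=2,i=11
  .#.#.|.  b10=0 t=0,i=6
  .#..#|.  b9=0 t=0,i=8
  .#...|#  b8=1 t=0,i=11
  ..###|#  b7=1 t=3,i=10
  ..##.|.  b6=0 t=0,i=2
  ..#.#|#  b5=1 t=1,i=5
  ..#..|.  b4=0 t=0,i=10
  ...##|.  b3=0 t=0,i=1
  ...#.|#  b2=1 t=1,i=4
  ....#|#  b1=1 t=1,i=3
  .....|#  b0=1 t=1,i=2
  bits 10000010111110010100100110100111 = 2197375399

2197375399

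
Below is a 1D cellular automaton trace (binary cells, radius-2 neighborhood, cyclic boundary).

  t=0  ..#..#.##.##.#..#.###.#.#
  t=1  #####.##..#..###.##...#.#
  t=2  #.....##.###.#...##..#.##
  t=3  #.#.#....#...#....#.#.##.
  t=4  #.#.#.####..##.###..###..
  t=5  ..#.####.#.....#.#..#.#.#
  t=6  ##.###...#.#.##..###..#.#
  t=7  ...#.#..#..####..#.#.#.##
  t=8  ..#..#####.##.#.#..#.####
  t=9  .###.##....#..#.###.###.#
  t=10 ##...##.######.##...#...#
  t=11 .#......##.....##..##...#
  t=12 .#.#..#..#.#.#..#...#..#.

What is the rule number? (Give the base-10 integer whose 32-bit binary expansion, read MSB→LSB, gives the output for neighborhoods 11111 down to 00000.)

  nb #####: next=.  (t=1,i=1, bit31=0)
  nb ####.: next=.  (t=1,i=3, bit30=0)
  nb ###.#: next=.  (t=0,i=20, bit29=0)
  nb ###..: next=#  (t=2,i=0, bit28=1)
  nb ##.##: next=.  (t=0,i=9, bit27=0)
  nb ##.#.: next=.  (t=0,i=12, bit26=0)
  nb ##..#: next=.  (t=1,i=8, bit25=0)
  nb ##...: next=.  (t=1,i=19, bit24=0)
  nb #.###: next=#  (t=0,i=18, bit23=1)
  nb #.##.: next=#  (t=0,i=7, bit22=1)
  nb #.#.#: next=#  (t=0,i=22, bit21=1)
  nb #.#..: next=#  (t=0,i=13, bit20=1)
  nb #..##: next=.  (t=1,i=12, bit19=0)
  nb #..#.: next=#  (t=0,i=1, bit18=1)
  nb #...#: next=.  (t=1,i=20, bit17=0)
  nb #....: next=#  (t=2,i=2, bit16=1)
  nb .####: next=#  (t=1,i=0, bit15=1)
  nb .###.: next=.  (t=0,i=19, bit14=0)
  nb .##.#: next=.  (t=0,i=8, bit13=0)
  nb .##..: next=#  (t=1,i=7, bit12=1)
  nb .#.##: next=#  (t=0,i=6, bit11=1)
  nb .#.#.: next=.  (t=0,i=23, bit10=0)
  nb .#..#: next=#  (t=0,i=0, bit9=1)
  nb .#...: next=.  (t=2,i=14, bit8=0)
  nb ..###: next=#  (t=1,i=13, bit7=1)
  nb ..##.: next=.  (t=2,i=6, bit6=0)
  nb ..#.#: next=.  (t=0,i=5, bit5=0)
  nb ..#..: next=#  (t=0,i=2, bit4=1)
  nb ...##: next=.  (t=2,i=5, bit3=0)
  nb ...#.: next=#  (t=1,i=21, bit2=1)
  nb ....#: next=#  (t=2,i=4, bit1=1)
  nb .....: next=.  (t=2,i=3, bit0=0)
  bits 00010000111101011001101010010110 = 284531350

284531350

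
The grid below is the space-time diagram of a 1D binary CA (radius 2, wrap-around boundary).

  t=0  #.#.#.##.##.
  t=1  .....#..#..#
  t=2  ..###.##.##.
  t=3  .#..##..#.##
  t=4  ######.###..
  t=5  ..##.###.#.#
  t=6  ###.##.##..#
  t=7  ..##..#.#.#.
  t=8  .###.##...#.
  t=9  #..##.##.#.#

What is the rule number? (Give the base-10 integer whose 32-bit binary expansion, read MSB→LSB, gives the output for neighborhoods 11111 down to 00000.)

3181124207

  [31] ##### => #  t=4,i=2
  [30] ####. => .  t=4,i=4
  [29] ###.# => #  t=2,i=4
  [28] ###.. => #  t=4,i=9
  [27] ##.## => #  t=0,i=8
  [26] ##.#. => #  t=0,i=11
  [25] ##..# => .  t=3,i=6
  [24] ##... => #  t=2,i=11
  [23] #.### => #  t=4,i=7
  [22] #.##. => .  t=0,i=6
  [21] #.#.# => .  t=0,i=0
  [20] #.#.. => #  t=3,i=1
  [19] #..## => #  t=3,i=3
  [18] #..#. => #  t=1,i=7
  [17] #...# => .  t=2,i=0
  [16] #.... => .  t=1,i=1
  [15] .#### => .  t=4,i=1
  [14] .###. => .  t=2,i=3
  [13] .##.# => .  t=0,i=7
  [12] .##.. => #  t=2,i=10
  [11] .#.## => #  t=0,i=5
  [10] .#.#. => .  t=0,i=1
  [9] .#..# => #  t=1,i=6
  [8] .#... => .  t=1,i=0
  [7] ..### => .  t=2,i=2
  [6] ..##. => #  t=3,i=4
  [5] ..#.# => #  t=3,i=8
  [4] ..#.. => .  t=1,i=5
  [3] ...## => #  t=2,i=1
  [2] ...#. => #  t=1,i=4
  [1] ....# => #  t=1,i=3
  [0] ..... => #  t=1,i=2
  bits 10111101100111000001101001101111 = 3181124207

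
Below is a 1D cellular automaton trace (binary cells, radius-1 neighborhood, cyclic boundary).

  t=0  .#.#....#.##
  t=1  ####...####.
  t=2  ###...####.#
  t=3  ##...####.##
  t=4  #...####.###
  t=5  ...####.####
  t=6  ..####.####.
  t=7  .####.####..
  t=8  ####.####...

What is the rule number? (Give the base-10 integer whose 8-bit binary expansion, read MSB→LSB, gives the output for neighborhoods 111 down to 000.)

174

  ### -> #   bit 7 = 1  t=1,i=1
  ##. -> .   bit 6 = 0  t=0,i=11
  #.# -> #   bit 5 = 1  t=0,i=0
  #.. -> .   bit 4 = 0  t=0,i=4
  .## -> #   bit 3 = 1  t=0,i=10
  .#. -> #   bit 2 = 1  t=0,i=1
  ..# -> #   bit 1 = 1  t=0,i=7
  ... -> .   bit 0 = 0  t=0,i=5
  bits 10101110 = 174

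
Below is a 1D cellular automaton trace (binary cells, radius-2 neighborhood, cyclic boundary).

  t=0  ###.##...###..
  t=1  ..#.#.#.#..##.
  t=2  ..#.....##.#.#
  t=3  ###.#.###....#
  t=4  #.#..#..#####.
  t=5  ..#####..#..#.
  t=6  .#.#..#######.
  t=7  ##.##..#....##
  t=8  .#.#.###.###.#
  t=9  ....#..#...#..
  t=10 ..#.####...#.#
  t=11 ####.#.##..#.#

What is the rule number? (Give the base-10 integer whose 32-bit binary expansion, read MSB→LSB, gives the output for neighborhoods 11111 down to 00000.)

861244026

  #####|.  b31=0 t=4,i=10
  ####.|.  b30=0 t=3,i=1
  ###.#|#  b29=1 t=0,i=2
  ###..|#  b28=1 t=0,i=11
  ##.##|.  b27=0 t=0,i=3
  ##.#.|.  b26=0 t=2,i=10
  ##..#|#  b25=1 t=0,i=12
  ##...|#  b24=1 t=0,i=6
  #.###|.  b23=0 t=3,i=6
  #.##.|#  b22=1 t=0,i=4
  #.#.#|.  b21=0 t=1,i=4
  #.#..|#  b20=1 t=1,i=8
  #..##|.  b19=0 t=0,i=13
  #..#.|#  b18=1 t=2,i=1
  #...#|.  b17=0 t=0,i=7
  #....|#  b16=1 t=2,i=4
  .####|#  b15=1 t=3,i=0
  .###.|.  b14=0 t=0,i=1
  .##.#|.  b13=0 t=2,i=9
  .##..|.  b12=0 t=0,i=5
  .#.##|#  b11=1 t=3,i=5
  .#.#.|.  b10=0 t=1,i=3
  .#..#|#  b9=1 t=1,i=9
  .#...|.  b8=0 t=2,i=3
  ..###|.  b7=0 t=0,i=0
  ..##.|#  b6=1 t=1,i=11
  ..#.#|#  b5=1 t=1,i=2
  ..#..|#  b4=1 t=2,i=2
  ...##|#  b3=1 t=0,i=8
  ...#.|.  b2=0 t=1,i=1
  ....#|#  b1=1 t=2,i=6
  .....|.  b0=0 t=2,i=5
  bits 00110011010101011000101001111010 = 861244026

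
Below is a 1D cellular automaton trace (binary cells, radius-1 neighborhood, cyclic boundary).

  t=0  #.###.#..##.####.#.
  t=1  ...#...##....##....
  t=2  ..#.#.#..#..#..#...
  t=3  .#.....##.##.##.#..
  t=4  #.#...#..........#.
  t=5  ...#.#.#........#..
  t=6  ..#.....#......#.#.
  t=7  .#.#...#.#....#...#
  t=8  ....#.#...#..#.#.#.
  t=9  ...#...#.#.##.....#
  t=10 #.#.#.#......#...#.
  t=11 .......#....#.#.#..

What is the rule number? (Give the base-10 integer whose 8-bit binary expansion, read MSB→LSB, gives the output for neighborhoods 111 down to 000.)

  ### -> #   bit 7 = 1  t=0,i=3
  ##. -> .   bit 6 = 0  t=0,i=4
  #.# -> .   bit 5 = 0  t=0,i=1
  #.. -> #   bit 4 = 1  t=0,i=7
  .## -> .   bit 3 = 0  t=0,i=2
  .#. -> .   bit 2 = 0  t=0,i=0
  ..# -> #   bit 1 = 1  t=0,i=8
  ... -> .   bit 0 = 0  t=1,i=0
  bits 10010010 = 146

146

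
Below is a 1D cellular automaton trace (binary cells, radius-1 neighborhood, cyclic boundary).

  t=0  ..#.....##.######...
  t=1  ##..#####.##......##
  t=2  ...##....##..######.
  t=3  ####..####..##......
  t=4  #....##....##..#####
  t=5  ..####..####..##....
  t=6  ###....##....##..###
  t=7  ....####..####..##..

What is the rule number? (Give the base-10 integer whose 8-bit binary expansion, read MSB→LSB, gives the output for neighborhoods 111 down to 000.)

43

  ###|.  b7=0 t=0,i=12
  ##.|.  b6=0 t=0,i=9
  #.#|#  b5=1 t=0,i=10
  #..|.  b4=0 t=0,i=3
  .##|#  b3=1 t=0,i=8
  .#.|.  b2=0 t=0,i=2
  ..#|#  b1=1 t=0,i=1
  ...|#  b0=1 t=0,i=0
  bits 00101011 = 43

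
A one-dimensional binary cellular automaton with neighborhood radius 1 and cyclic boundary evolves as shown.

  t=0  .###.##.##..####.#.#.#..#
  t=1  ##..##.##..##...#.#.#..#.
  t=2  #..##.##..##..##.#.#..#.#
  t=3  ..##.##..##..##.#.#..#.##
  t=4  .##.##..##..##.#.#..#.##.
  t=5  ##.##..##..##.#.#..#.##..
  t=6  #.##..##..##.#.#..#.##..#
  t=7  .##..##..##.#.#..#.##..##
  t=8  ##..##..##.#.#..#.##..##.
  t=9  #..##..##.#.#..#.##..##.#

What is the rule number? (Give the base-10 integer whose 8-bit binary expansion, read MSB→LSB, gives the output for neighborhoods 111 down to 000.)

43

  ### -> .   bit 7 = 0  t=0,i=2
  ##. -> .   bit 6 = 0  t=0,i=3
  #.# -> #   bit 5 = 1  t=0,i=0
  #.. -> .   bit 4 = 0  t=0,i=10
  .## -> #   bit 3 = 1  t=0,i=1
  .#. -> .   bit 2 = 0  t=0,i=17
  ..# -> #   bit 1 = 1  t=0,i=11
  ... -> #   bit 0 = 1  t=1,i=14
  bits 00101011 = 43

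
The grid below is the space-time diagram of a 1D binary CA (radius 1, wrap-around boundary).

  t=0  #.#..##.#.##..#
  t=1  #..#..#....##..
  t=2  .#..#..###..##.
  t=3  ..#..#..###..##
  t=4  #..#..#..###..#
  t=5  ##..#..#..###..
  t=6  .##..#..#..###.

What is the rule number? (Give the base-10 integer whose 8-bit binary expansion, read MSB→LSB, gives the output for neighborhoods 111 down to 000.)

209

  ###|#  b7=1 t=2,i=8
  ##.|#  b6=1 t=0,i=0
  #.#|.  b5=0 t=0,i=1
  #..|#  b4=1 t=0,i=3
  .##|.  b3=0 t=0,i=5
  .#.|.  b2=0 t=0,i=2
  ..#|.  b1=0 t=0,i=4
  ...|#  b0=1 t=1,i=8
  bits 11010001 = 209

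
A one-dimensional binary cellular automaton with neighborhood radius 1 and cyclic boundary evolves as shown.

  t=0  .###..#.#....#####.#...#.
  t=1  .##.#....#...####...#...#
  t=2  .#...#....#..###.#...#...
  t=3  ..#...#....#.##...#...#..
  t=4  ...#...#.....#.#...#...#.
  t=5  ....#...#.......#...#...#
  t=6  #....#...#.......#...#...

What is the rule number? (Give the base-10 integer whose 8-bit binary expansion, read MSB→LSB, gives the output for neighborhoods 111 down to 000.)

152

  ###|#  b7=1 t=0,i=2
  ##.|.  b6=0 t=0,i=3
  #.#|.  b5=0 t=0,i=7
  #..|#  b4=1 t=0,i=4
  .##|#  b3=1 t=0,i=1
  .#.|.  b2=0 t=0,i=6
  ..#|.  b1=0 t=0,i=0
  ...|.  b0=0 t=0,i=10
  bits 10011000 = 152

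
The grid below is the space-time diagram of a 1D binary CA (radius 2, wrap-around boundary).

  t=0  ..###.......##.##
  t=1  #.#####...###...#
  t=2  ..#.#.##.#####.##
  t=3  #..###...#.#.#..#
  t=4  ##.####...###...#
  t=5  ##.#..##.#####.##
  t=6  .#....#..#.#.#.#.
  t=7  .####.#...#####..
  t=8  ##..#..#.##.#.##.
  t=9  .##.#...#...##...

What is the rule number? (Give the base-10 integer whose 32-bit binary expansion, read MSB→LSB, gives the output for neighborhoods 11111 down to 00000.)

3013696986

  ##### -> #   bit 31 = 1  t=1,i=4
  ####. -> .   bit 30 = 0  t=1,i=5
  ###.# -> #   bit 29 = 1  t=2,i=13
  ###.. -> #   bit 28 = 1  t=0,i=4
  ##.## -> .   bit 27 = 0  t=0,i=14
  ##.#. -> .   bit 26 = 0  t=5,i=2
  ##..# -> #   bit 25 = 1  t=0,i=0
  ##... -> #   bit 24 = 1  t=0,i=5
  #.### -> #   bit 23 = 1  t=1,i=2
  #.##. -> .   bit 22 = 0  t=0,i=15
  #.#.# -> #   bit 21 = 1  t=2,i=4
  #.#.. -> .   bit 20 = 0  t=3,i=13
  #..## -> .   bit 19 = 0  t=0,i=1
  #..#. -> .   bit 18 = 0  t=2,i=1
  #...# -> .   bit 17 = 0  t=1,i=8
  #.... -> #   bit 16 = 1  t=0,i=6
  .#### -> .   bit 15 = 0  t=1,i=3
  .###. -> #   bit 14 = 1  t=0,i=3
  .##.# -> .   bit 13 = 0  t=0,i=13
  .##.. -> #   bit 12 = 1  t=0,i=16
  .#.## -> #   bit 11 = 1  t=2,i=5
  .#.#. -> #   bit 10 = 1  t=2,i=3
  .#..# -> .   bit 9 = 0  t=3,i=14
  .#... -> #   bit 8 = 1  t=6,i=2
  ..### -> #   bit 7 = 1  t=0,i=2
  ..##. -> #   bit 6 = 1  t=0,i=12
  ..#.# -> .   bit 5 = 0  t=2,i=2
  ..#.. -> #   bit 4 = 1  t=6,i=1
  ...## -> #   bit 3 = 1  t=0,i=11
  ...#. -> .   bit 2 = 0  t=3,i=8
  ....# -> #   bit 1 = 1  t=0,i=10
  ..... -> .   bit 0 = 0  t=0,i=7
  bits 10110011101000010101110111011010 = 3013696986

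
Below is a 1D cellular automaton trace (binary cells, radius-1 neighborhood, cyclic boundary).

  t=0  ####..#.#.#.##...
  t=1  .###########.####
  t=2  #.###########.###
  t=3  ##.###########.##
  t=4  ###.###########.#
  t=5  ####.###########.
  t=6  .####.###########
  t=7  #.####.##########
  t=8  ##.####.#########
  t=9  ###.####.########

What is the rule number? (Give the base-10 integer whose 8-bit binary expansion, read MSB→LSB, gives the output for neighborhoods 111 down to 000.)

247

  nb ###: next=#  (t=0,i=1, bit7=1)
  nb ##.: next=#  (t=0,i=3, bit6=1)
  nb #.#: next=#  (t=0,i=7, bit5=1)
  nb #..: next=#  (t=0,i=4, bit4=1)
  nb .##: next=.  (t=0,i=0, bit3=0)
  nb .#.: next=#  (t=0,i=6, bit2=1)
  nb ..#: next=#  (t=0,i=5, bit1=1)
  nb ...: next=#  (t=0,i=15, bit0=1)
  bits 11110111 = 247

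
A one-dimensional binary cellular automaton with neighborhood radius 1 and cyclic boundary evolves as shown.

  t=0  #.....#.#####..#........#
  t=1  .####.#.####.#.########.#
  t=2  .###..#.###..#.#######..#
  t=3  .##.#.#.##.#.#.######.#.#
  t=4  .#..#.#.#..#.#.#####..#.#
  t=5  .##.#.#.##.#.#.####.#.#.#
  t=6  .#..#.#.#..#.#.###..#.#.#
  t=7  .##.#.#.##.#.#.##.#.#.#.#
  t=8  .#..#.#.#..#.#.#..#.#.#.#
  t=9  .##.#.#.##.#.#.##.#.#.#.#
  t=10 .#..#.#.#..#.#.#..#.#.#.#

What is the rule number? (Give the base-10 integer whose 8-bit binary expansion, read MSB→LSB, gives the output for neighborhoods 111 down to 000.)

  ###|#  b7=1 t=0,i=9
  ##.|.  b6=0 t=0,i=0
  #.#|.  b5=0 t=0,i=7
  #..|#  b4=1 t=0,i=1
  .##|#  b3=1 t=0,i=8
  .#.|#  b2=1 t=0,i=6
  ..#|.  b1=0 t=0,i=5
  ...|#  b0=1 t=0,i=2
  bits 10011101 = 157

157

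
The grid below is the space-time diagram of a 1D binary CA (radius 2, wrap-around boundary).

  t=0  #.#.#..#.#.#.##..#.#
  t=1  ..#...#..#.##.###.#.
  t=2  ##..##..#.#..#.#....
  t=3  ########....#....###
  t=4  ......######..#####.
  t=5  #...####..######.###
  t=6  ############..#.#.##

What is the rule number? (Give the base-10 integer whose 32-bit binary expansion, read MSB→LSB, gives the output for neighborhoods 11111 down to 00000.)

  [31] ##### => .  t=3,i=0
  [30] ####. => #  t=3,i=6
  [29] ###.# => .  t=1,i=16
  [28] ###.. => #  t=3,i=7
  [27] ##.## => #  t=1,i=13
  [26] ##.#. => .  t=0,i=1
  [25] ##..# => #  t=0,i=15
  [24] ##... => #  t=3,i=8
  [23] #.### => .  t=1,i=14
  [22] #.##. => .  t=0,i=13
  [21] #.#.# => #  t=0,i=2
  [20] #.#.. => .  t=0,i=4
  [19] #..## => #  t=2,i=3
  [18] #..#. => #  t=0,i=6
  [17] #...# => #  t=1,i=0
  [16] #.... => #  t=2,i=17
  [15] .#### => #  t=3,i=18
  [14] .###. => #  t=1,i=15
  [13] .##.# => .  t=0,i=0
  [12] .##.. => #  t=0,i=14
  [11] .#.## => #  t=0,i=12
  [10] .#.#. => .  t=0,i=3
  [9] .#..# => .  t=0,i=5
  [8] .#... => .  t=1,i=3
  [7] ..### => #  t=3,i=17
  [6] ..##. => #  t=2,i=0
  [5] ..#.# => .  t=0,i=7
  [4] ..#.. => .  t=1,i=2
  [3] ...## => #  t=2,i=19
  [2] ...#. => #  t=1,i=1
  [1] ....# => #  t=2,i=18
  [0] ..... => .  t=4,i=1
  bits 01011011001011111101100011001110 = 1529862350

1529862350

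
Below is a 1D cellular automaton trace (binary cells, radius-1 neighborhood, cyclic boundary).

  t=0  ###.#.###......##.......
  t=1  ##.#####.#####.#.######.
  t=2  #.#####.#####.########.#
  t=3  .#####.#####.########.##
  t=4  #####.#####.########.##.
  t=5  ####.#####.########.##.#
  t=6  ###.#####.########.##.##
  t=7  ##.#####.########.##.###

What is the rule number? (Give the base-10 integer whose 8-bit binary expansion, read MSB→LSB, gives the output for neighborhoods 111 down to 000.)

  [7] ### => #  t=0,i=1
  [6] ##. => .  t=0,i=2
  [5] #.# => #  t=0,i=3
  [4] #.. => #  t=0,i=9
  [3] .## => #  t=0,i=0
  [2] .#. => #  t=0,i=4
  [1] ..# => .  t=0,i=14
  [0] ... => #  t=0,i=10
  bits 10111101 = 189

189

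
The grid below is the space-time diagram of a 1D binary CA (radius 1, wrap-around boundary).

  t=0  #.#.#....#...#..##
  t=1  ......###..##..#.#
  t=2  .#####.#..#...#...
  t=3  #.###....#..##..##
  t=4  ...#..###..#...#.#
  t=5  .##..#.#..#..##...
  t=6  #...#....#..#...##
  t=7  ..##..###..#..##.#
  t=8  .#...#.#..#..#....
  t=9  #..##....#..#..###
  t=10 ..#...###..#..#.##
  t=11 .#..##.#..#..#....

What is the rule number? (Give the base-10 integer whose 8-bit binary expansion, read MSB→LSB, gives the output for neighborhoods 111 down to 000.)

  ###|#  b7=1 t=0,i=17
  ##.|.  b6=0 t=0,i=0
  #.#|.  b5=0 t=0,i=1
  #..|.  b4=0 t=0,i=5
  .##|.  b3=0 t=0,i=16
  .#.|.  b2=0 t=0,i=2
  ..#|#  b1=1 t=0,i=8
  ...|#  b0=1 t=0,i=6
  bits 10000011 = 131

131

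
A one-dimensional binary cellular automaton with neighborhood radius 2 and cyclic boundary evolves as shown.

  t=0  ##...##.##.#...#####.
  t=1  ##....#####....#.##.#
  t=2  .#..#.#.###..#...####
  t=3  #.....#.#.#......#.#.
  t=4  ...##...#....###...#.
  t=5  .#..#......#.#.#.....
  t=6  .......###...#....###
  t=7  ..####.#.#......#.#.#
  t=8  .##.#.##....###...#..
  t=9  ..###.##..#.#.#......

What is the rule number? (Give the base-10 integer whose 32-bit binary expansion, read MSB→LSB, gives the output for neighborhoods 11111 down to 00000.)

3706204291

  [31] ##### => #  t=0,i=17
  [30] ####. => #  t=0,i=18
  [29] ###.# => .  t=0,i=19
  [28] ###.. => #  t=1,i=1
  [27] ##.## => #  t=0,i=7
  [26] ##.#. => #  t=0,i=10
  [25] ##..# => .  t=2,i=11
  [24] ##... => .  t=0,i=2
  [23] #.### => #  t=1,i=20
  [22] #.##. => #  t=0,i=0
  [21] #.#.# => #  t=2,i=6
  [20] #.#.. => .  t=0,i=11
  [19] #..## => #  t=7,i=1
  [18] #..#. => .  t=2,i=3
  [17] #...# => .  t=0,i=3
  [16] #.... => .  t=1,i=3
  [15] .#### => .  t=0,i=16
  [14] .###. => .  t=1,i=0
  [13] .##.# => #  t=0,i=6
  [12] .##.. => #  t=0,i=1
  [11] .#.## => .  t=1,i=16
  [10] .#.#. => .  t=2,i=5
  [9] .#..# => .  t=2,i=2
  [8] .#... => .  t=0,i=12
  [7] ..### => #  t=0,i=15
  [6] ..##. => .  t=0,i=5
  [5] ..#.# => .  t=1,i=15
  [4] ..#.. => .  t=2,i=13
  [3] ...## => .  t=0,i=4
  [2] ...#. => .  t=1,i=14
  [1] ....# => #  t=1,i=4
  [0] ..... => #  t=3,i=3
  bits 11011100111010000011000010000011 = 3706204291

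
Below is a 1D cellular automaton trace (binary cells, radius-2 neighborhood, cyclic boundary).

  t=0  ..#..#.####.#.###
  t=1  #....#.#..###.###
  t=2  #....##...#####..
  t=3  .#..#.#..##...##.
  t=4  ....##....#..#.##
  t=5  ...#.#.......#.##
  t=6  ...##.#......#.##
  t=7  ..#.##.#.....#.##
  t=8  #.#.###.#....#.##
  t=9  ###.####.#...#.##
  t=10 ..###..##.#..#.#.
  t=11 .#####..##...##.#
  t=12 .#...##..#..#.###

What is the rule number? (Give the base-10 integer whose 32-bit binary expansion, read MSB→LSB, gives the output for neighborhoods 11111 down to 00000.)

  [31] ##### => .  t=2,i=12
  [30] ####. => .  t=0,i=9
  [29] ###.# => #  t=0,i=10
  [28] ###.. => #  t=0,i=16
  [27] ##.## => #  t=1,i=13
  [26] ##.#. => #  t=0,i=11
  [25] ##..# => #  t=0,i=0
  [24] ##... => .  t=1,i=1
  [23] #.### => #  t=0,i=7
  [22] #.##. => #  t=4,i=15
  [21] #.#.# => #  t=0,i=12
  [20] #.#.. => .  t=1,i=7
  [19] #..## => .  t=1,i=9
  [18] #..#. => .  t=0,i=1
  [17] #...# => .  t=2,i=8
  [16] #.... => .  t=1,i=2
  [15] .#### => .  t=0,i=8
  [14] .###. => #  t=0,i=15
  [13] .##.# => #  t=6,i=4
  [12] .##.. => #  t=2,i=6
  [11] .#.## => .  t=0,i=6
  [10] .#.#. => #  t=1,i=6
  [9] .#..# => .  t=0,i=3
  [8] .#... => #  t=2,i=1
  [7] ..### => #  t=1,i=10
  [6] ..##. => .  t=2,i=5
  [5] ..#.# => #  t=0,i=5
  [4] ..#.. => .  t=0,i=2
  [3] ...## => #  t=2,i=4
  [2] ...#. => .  t=1,i=4
  [1] ....# => .  t=1,i=3
  [0] ..... => .  t=5,i=8
  bits 00111110111000000111010110101000 = 1054897576

1054897576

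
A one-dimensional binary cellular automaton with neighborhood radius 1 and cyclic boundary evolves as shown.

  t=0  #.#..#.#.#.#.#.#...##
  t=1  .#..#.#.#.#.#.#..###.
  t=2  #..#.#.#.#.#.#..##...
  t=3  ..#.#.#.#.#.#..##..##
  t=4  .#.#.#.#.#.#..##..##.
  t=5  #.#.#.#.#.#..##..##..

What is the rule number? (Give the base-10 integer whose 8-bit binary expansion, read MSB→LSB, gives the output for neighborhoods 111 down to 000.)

  ###|.  b7=0 t=0,i=20
  ##.|.  b6=0 t=0,i=0
  #.#|#  b5=1 t=0,i=1
  #..|.  b4=0 t=0,i=3
  .##|#  b3=1 t=0,i=19
  .#.|.  b2=0 t=0,i=2
  ..#|#  b1=1 t=0,i=4
  ...|#  b0=1 t=0,i=17
  bits 00101011 = 43

43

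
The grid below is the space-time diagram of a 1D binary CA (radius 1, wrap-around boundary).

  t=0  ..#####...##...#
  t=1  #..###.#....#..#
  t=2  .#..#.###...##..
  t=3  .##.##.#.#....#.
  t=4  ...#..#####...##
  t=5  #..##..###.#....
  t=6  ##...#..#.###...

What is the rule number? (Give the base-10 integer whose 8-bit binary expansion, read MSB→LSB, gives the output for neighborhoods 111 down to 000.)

  ###|#  b7=1 t=0,i=3
  ##.|.  b6=0 t=0,i=6
  #.#|#  b5=1 t=1,i=6
  #..|#  b4=1 t=0,i=0
  .##|.  b3=0 t=0,i=2
  .#.|#  b2=1 t=0,i=15
  ..#|.  b1=0 t=0,i=1
  ...|.  b0=0 t=0,i=8
  bits 10110100 = 180

180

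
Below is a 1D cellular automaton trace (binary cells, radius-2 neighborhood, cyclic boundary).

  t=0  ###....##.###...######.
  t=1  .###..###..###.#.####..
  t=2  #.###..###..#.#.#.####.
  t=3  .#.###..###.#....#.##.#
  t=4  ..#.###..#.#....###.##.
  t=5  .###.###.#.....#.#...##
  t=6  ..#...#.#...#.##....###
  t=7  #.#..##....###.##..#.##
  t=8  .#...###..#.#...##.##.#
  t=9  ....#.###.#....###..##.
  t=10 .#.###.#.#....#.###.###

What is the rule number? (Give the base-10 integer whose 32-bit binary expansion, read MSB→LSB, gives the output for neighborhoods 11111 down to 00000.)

3607165053

  [31] ##### => #  t=0,i=18
  [30] ####. => #  t=0,i=20
  [29] ###.# => .  t=0,i=21
  [28] ###.. => #  t=0,i=2
  [27] ##.## => .  t=0,i=9
  [26] ##.#. => #  t=1,i=14
  [25] ##..# => #  t=1,i=4
  [24] ##... => #  t=0,i=3
  [23] #.### => .  t=0,i=0
  [22] #.##. => .  t=3,i=19
  [21] #.#.# => .  t=1,i=15
  [20] #.#.. => .  t=3,i=12
  [19] #..## => .  t=1,i=5
  [18] #..#. => .  t=2,i=11
  [17] #...# => .  t=0,i=14
  [16] #.... => .  t=0,i=4
  [15] .#### => #  t=0,i=17
  [14] .###. => #  t=0,i=1
  [13] .##.# => #  t=0,i=8
  [12] .##.. => #  t=4,i=21
  [11] .#.## => #  t=1,i=16
  [10] .#.#. => .  t=2,i=13
  [9] .#..# => .  t=7,i=3
  [8] .#... => .  t=3,i=13
  [7] ..### => .  t=0,i=16
  [6] ..##. => #  t=0,i=7
  [5] ..#.# => #  t=2,i=12
  [4] ..#.. => #  t=6,i=2
  [3] ...## => #  t=0,i=6
  [2] ...#. => #  t=3,i=16
  [1] ....# => .  t=0,i=5
  [0] ..... => #  t=5,i=12
  bits 11010111000000001111100001111101 = 3607165053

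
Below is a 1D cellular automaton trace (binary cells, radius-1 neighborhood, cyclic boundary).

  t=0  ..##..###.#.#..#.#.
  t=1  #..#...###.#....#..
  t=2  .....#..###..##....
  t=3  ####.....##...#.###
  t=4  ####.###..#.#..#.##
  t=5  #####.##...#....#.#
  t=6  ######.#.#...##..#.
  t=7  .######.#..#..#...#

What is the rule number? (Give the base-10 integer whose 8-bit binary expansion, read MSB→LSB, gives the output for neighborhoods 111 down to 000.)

225

  [7] ### => #  t=0,i=7
  [6] ##. => #  t=0,i=3
  [5] #.# => #  t=0,i=9
  [4] #.. => .  t=0,i=4
  [3] .## => .  t=0,i=2
  [2] .#. => .  t=0,i=10
  [1] ..# => .  t=0,i=1
  [0] ... => #  t=0,i=0
  bits 11100001 = 225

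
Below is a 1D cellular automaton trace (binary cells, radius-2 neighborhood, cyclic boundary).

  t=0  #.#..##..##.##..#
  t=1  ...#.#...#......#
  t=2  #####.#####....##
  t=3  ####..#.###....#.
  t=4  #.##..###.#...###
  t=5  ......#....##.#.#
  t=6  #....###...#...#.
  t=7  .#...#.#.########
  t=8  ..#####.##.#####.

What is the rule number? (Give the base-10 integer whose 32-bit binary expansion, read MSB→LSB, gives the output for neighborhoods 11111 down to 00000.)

  #####|#  b31=1 t=2,i=0
  ####.|#  b30=1 t=2,i=3
  ###.#|.  b29=0 t=2,i=4
  ###..|#  b28=1 t=2,i=10
  ##.##|.  b27=0 t=0,i=11
  ##.#.|.  b26=0 t=0,i=1
  ##..#|.  b25=0 t=0,i=7
  ##...|.  b24=0 t=2,i=11
  #.###|#  b23=1 t=2,i=6
  #.##.|.  b22=0 t=0,i=12
  #.#.#|.  b21=0 t=5,i=14
  #.#..|.  b20=0 t=0,i=2
  #..##|.  b19=0 t=0,i=4
  #..#.|.  b18=0 t=3,i=5
  #...#|#  b17=1 t=1,i=1
  #....|.  b16=0 t=1,i=11
  .####|.  b15=0 t=2,i=7
  .###.|.  b14=0 t=3,i=9
  .##.#|.  b13=0 t=0,i=0
  .##..|.  b12=0 t=0,i=6
  .#.##|#  b11=1 t=3,i=7
  .#.#.|#  b10=1 t=1,i=4
  .#..#|#  b9=1 t=0,i=3
  .#...|#  b8=1 t=1,i=0
  ..###|#  b7=1 t=2,i=15
  ..##.|#  b6=1 t=0,i=5
  ..#.#|#  b5=1 t=1,i=3
  ..#..|#  b4=1 t=1,i=9
  ...##|.  b3=0 t=2,i=14
  ...#.|#  b2=1 t=1,i=2
  ....#|.  b1=0 t=1,i=14
  .....|.  b0=0 t=1,i=12
  bits 11010000100000100000111111110100 = 3498184692

3498184692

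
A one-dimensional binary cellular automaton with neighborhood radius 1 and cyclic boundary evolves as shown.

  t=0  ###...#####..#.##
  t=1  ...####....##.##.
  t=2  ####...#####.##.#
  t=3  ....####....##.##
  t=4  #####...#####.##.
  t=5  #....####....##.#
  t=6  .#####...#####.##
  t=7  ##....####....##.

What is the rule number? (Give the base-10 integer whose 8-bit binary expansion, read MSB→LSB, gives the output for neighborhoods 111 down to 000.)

  nb ###: next=.  (t=0,i=0, bit7=0)
  nb ##.: next=.  (t=0,i=2, bit6=0)
  nb #.#: next=#  (t=0,i=14, bit5=1)
  nb #..: next=#  (t=0,i=3, bit4=1)
  nb .##: next=#  (t=0,i=6, bit3=1)
  nb .#.: next=.  (t=0,i=13, bit2=0)
  nb ..#: next=#  (t=0,i=5, bit1=1)
  nb ...: next=#  (t=0,i=4, bit0=1)
  bits 00111011 = 59

59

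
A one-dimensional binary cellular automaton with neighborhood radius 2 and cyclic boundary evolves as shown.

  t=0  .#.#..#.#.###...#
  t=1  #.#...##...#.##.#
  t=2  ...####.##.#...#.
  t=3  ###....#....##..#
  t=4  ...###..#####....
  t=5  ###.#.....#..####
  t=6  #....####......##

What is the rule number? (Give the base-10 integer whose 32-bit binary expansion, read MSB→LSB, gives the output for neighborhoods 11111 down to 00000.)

2298692971

  #####|#  b31=1 t=4,i=10
  ####.|.  b30=0 t=2,i=5
  ###.#|.  b29=0 t=2,i=6
  ###..|.  b28=0 t=0,i=12
  ##.##|#  b27=1 t=1,i=15
  ##.#.|.  b26=0 t=1,i=1
  ##..#|.  b25=0 t=3,i=14
  ##...|#  b24=1 t=0,i=13
  #.###|.  b23=0 t=0,i=10
  #.##.|.  b22=0 t=1,i=13
  #.#.#|.  b21=0 t=0,i=1
  #.#..|.  b20=0 t=0,i=3
  #..##|.  b19=0 t=3,i=15
  #..#.|.  b18=0 t=0,i=5
  #...#|#  b17=1 t=0,i=14
  #....|#  b16=1 t=2,i=0
  .####|.  b15=0 t=2,i=4
  .###.|#  b14=1 t=0,i=11
  .##.#|.  b13=0 t=1,i=0
  .##..|.  b12=0 t=1,i=7
  .#.##|.  b11=0 t=0,i=9
  .#.#.|#  b10=1 t=0,i=0
  .#..#|.  b9=0 t=0,i=4
  .#...|#  b8=1 t=1,i=3
  ..###|.  b7=0 t=2,i=3
  ..##.|#  b6=1 t=1,i=6
  ..#.#|#  b5=1 t=0,i=6
  ..#..|.  b4=0 t=2,i=15
  ...##|#  b3=1 t=1,i=5
  ...#.|.  b2=0 t=0,i=15
  ....#|#  b1=1 t=2,i=1
  .....|#  b0=1 t=4,i=0
  bits 10001001000000110100010101101011 = 2298692971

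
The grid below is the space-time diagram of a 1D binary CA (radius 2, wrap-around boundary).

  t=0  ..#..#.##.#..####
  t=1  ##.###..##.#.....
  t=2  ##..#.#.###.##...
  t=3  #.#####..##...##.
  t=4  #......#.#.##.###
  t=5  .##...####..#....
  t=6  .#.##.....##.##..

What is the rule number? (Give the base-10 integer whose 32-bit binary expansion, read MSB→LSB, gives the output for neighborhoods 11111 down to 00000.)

  [31] ##### => .  t=3,i=4
  [30] ####. => .  t=0,i=15
  [29] ###.# => #  t=2,i=10
  [28] ###.. => .  t=0,i=16
  [27] ##.## => .  t=1,i=2
  [26] ##.#. => #  t=0,i=9
  [25] ##..# => #  t=0,i=0
  [24] ##... => #  t=2,i=14
  [23] #.### => .  t=1,i=3
  [22] #.##. => .  t=0,i=7
  [21] #.#.# => #  t=2,i=6
  [20] #.#.. => .  t=0,i=10
  [19] #..## => .  t=0,i=12
  [18] #..#. => #  t=0,i=1
  [17] #...# => #  t=2,i=15
  [16] #.... => #  t=1,i=13
  [15] .#### => .  t=0,i=14
  [14] .###. => #  t=1,i=4
  [13] .##.# => #  t=0,i=8
  [12] .##.. => .  t=2,i=1
  [11] .#.## => .  t=0,i=6
  [10] .#.#. => #  t=2,i=5
  [9] .#..# => #  t=0,i=3
  [8] .#... => #  t=1,i=12
  [7] ..### => .  t=0,i=13
  [6] ..##. => #  t=1,i=0
  [5] ..#.# => #  t=0,i=5
  [4] ..#.. => .  t=0,i=2
  [3] ...## => .  t=1,i=16
  [2] ...#. => #  t=4,i=6
  [1] ....# => .  t=1,i=15
  [0] ..... => .  t=1,i=14
  bits 00100111001001110110011101100100 = 656893796

656893796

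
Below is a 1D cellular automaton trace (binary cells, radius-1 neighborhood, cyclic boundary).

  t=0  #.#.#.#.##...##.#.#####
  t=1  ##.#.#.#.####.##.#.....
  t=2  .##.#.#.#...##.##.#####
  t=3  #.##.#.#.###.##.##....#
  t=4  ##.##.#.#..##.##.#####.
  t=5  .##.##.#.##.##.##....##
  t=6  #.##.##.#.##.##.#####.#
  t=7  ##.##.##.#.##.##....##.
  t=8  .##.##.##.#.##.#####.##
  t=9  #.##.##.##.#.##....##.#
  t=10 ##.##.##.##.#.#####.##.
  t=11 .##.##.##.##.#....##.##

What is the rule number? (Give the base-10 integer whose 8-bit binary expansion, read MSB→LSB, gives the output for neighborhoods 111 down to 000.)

  [7] ### => .  t=0,i=19
  [6] ##. => #  t=0,i=0
  [5] #.# => #  t=0,i=1
  [4] #.. => #  t=0,i=10
  [3] .## => .  t=0,i=8
  [2] .#. => .  t=0,i=2
  [1] ..# => #  t=0,i=12
  [0] ... => #  t=0,i=11
  bits 01110011 = 115

115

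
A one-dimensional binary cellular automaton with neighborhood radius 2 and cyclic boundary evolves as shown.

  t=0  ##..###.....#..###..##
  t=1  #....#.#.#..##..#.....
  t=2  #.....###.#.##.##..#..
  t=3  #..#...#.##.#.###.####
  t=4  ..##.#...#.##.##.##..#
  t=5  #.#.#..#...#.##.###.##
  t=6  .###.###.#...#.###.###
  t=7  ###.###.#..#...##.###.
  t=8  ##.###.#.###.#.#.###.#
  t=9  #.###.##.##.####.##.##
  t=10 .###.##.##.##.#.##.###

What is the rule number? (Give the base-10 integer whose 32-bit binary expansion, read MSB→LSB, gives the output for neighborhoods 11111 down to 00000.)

1306941009

  ##### -> .   bit 31 = 0  t=3,i=20
  ####. -> #   bit 30 = 1  t=0,i=0
  ###.# -> .   bit 29 = 0  t=2,i=8
  ###.. -> .   bit 28 = 0  t=0,i=1
  ##.## -> #   bit 27 = 1  t=2,i=14
  ##.#. -> #   bit 26 = 1  t=2,i=9
  ##..# -> .   bit 25 = 0  t=0,i=2
  ##... -> #   bit 24 = 1  t=0,i=7
  #.### -> #   bit 23 = 1  t=3,i=14
  #.##. -> #   bit 22 = 1  t=2,i=12
  #.#.# -> #   bit 21 = 1  t=1,i=7
  #.#.. -> .   bit 20 = 0  t=1,i=9
  #..## -> .   bit 19 = 0  t=0,i=3
  #..#. -> #   bit 18 = 1  t=1,i=15
  #...# -> #   bit 17 = 1  t=3,i=5
  #.... -> .   bit 16 = 0  t=0,i=8
  .#### -> .   bit 15 = 0  t=0,i=21
  .###. -> #   bit 14 = 1  t=0,i=5
  .##.# -> .   bit 13 = 0  t=2,i=13
  .##.. -> #   bit 12 = 1  t=1,i=13
  .#.## -> .   bit 11 = 0  t=2,i=11
  .#.#. -> #   bit 10 = 1  t=1,i=6
  .#..# -> #   bit 9 = 1  t=0,i=13
  .#... -> .   bit 8 = 0  t=1,i=1
  ..### -> .   bit 7 = 0  t=0,i=4
  ..##. -> #   bit 6 = 1  t=1,i=12
  ..#.# -> .   bit 5 = 0  t=1,i=5
  ..#.. -> #   bit 4 = 1  t=0,i=12
  ...## -> .   bit 3 = 0  t=2,i=5
  ...#. -> .   bit 2 = 0  t=0,i=11
  ....# -> .   bit 1 = 0  t=0,i=10
  ..... -> #   bit 0 = 1  t=0,i=9
  bits 01001101111001100101011001010001 = 1306941009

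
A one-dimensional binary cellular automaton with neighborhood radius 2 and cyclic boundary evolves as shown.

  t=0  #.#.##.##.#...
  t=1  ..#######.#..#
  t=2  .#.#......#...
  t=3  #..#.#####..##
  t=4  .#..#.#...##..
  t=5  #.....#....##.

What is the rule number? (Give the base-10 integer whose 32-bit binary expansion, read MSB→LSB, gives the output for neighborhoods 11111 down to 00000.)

  #####|.  b31=0 t=1,i=4
  ####.|.  b30=0 t=1,i=7
  ###.#|.  b29=0 t=1,i=8
  ###..|.  b28=0 t=3,i=0
  ##.##|#  b27=1 t=0,i=6
  ##.#.|.  b26=0 t=0,i=9
  ##..#|#  b25=1 t=3,i=1
  ##...|#  b24=1 t=4,i=12
  #.###|.  b23=0 t=3,i=5
  #.##.|#  b22=1 t=0,i=4
  #.#.#|#  b21=1 t=0,i=2
  #.#..|#  b20=1 t=0,i=10
  #..##|#  b19=1 t=1,i=1
  #..#.|.  b18=0 t=1,i=12
  #...#|.  b17=0 t=0,i=12
  #....|#  b16=1 t=2,i=5
  .####|#  b15=1 t=1,i=3
  .###.|.  b14=0 t=3,i=13
  .##.#|#  b13=1 t=0,i=5
  .##..|#  b12=1 t=4,i=11
  .#.##|#  b11=1 t=0,i=3
  .#.#.|.  b10=0 t=0,i=1
  .#..#|.  b9=0 t=1,i=0
  .#...|.  b8=0 t=0,i=11
  ..###|.  b7=0 t=1,i=2
  ..##.|.  b6=0 t=4,i=10
  ..#.#|.  b5=0 t=0,i=0
  ..#..|.  b4=0 t=1,i=13
  ...##|.  b3=0 t=4,i=9
  ...#.|#  b2=1 t=0,i=13
  ....#|#  b1=1 t=2,i=8
  .....|#  b0=1 t=2,i=6
  bits 00001011011110011011100000000111 = 192526343

192526343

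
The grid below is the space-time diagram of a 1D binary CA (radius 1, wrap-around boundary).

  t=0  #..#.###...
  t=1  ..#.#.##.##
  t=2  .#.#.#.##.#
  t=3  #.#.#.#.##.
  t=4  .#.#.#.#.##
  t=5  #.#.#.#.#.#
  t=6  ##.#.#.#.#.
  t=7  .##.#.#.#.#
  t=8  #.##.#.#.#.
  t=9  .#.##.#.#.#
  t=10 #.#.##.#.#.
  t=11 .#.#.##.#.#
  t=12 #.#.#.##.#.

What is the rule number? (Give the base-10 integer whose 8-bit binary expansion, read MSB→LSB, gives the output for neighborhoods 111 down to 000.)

  nb ###: next=#  (t=0,i=6, bit7=1)
  nb ##.: next=#  (t=0,i=7, bit6=1)
  nb #.#: next=#  (t=0,i=4, bit5=1)
  nb #..: next=.  (t=0,i=1, bit4=0)
  nb .##: next=.  (t=0,i=5, bit3=0)
  nb .#.: next=.  (t=0,i=0, bit2=0)
  nb ..#: next=#  (t=0,i=2, bit1=1)
  nb ...: next=#  (t=0,i=9, bit0=1)
  bits 11100011 = 227

227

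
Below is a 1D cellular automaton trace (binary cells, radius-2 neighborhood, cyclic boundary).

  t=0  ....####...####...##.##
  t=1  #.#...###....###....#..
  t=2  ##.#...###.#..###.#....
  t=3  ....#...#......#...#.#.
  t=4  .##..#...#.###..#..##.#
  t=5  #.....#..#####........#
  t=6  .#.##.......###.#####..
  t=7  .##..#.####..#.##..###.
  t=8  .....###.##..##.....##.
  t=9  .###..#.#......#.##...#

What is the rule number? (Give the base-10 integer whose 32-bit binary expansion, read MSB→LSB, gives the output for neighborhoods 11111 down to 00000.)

1503677731

  #####|.  b31=0 t=5,i=11
  ####.|#  b30=1 t=0,i=6
  ###.#|.  b29=0 t=2,i=9
  ###..|#  b28=1 t=0,i=7
  ##.##|#  b27=1 t=0,i=20
  ##.#.|.  b26=0 t=2,i=2
  ##..#|.  b25=0 t=4,i=3
  ##...|#  b24=1 t=0,i=0
  #.###|#  b23=1 t=4,i=11
  #.##.|.  b22=0 t=0,i=21
  #.#.#|#  b21=1 t=4,i=22
  #.#..|.  b20=0 t=1,i=2
  #..##|.  b19=0 t=2,i=13
  #..#.|.  b18=0 t=1,i=22
  #...#|.  b17=0 t=0,i=9
  #....|.  b16=0 t=0,i=1
  .####|.  b15=0 t=0,i=5
  .###.|#  b14=1 t=1,i=7
  .##.#|.  b13=0 t=0,i=19
  .##..|.  b12=0 t=0,i=22
  .#.##|#  b11=1 t=4,i=0
  .#.#.|#  b10=1 t=1,i=1
  .#..#|.  b9=0 t=1,i=21
  .#...|#  b8=1 t=1,i=3
  ..###|.  b7=0 t=0,i=4
  ..##.|.  b6=0 t=0,i=18
  ..#.#|#  b5=1 t=1,i=0
  ..#..|.  b4=0 t=1,i=20
  ...##|.  b3=0 t=0,i=3
  ...#.|.  b2=0 t=1,i=19
  ....#|#  b1=1 t=0,i=2
  .....|#  b0=1 t=3,i=1
  bits 01011001101000000100110100100011 = 1503677731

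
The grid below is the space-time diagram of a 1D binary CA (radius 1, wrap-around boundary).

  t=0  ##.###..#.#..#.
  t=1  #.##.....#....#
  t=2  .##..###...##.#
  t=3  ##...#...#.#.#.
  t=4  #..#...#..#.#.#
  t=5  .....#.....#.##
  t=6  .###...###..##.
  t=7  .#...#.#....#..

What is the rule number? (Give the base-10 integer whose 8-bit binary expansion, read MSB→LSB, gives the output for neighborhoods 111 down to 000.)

  ###|.  b7=0 t=0,i=4
  ##.|.  b6=0 t=0,i=1
  #.#|#  b5=1 t=0,i=2
  #..|.  b4=0 t=0,i=6
  .##|#  b3=1 t=0,i=0
  .#.|.  b2=0 t=0,i=8
  ..#|.  b1=0 t=0,i=7
  ...|#  b0=1 t=1,i=5
  bits 00101001 = 41

41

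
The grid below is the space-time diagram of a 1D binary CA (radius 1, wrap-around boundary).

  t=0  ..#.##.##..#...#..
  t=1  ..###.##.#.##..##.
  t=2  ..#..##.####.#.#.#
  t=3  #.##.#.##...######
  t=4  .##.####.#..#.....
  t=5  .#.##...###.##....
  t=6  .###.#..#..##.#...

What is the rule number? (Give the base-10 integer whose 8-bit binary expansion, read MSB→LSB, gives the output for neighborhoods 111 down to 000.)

60

  ### -> .   bit 7 = 0  t=1,i=3
  ##. -> .   bit 6 = 0  t=0,i=5
  #.# -> #   bit 5 = 1  t=0,i=3
  #.. -> #   bit 4 = 1  t=0,i=9
  .## -> #   bit 3 = 1  t=0,i=4
  .#. -> #   bit 2 = 1  t=0,i=2
  ..# -> .   bit 1 = 0  t=0,i=1
  ... -> .   bit 0 = 0  t=0,i=0
  bits 00111100 = 60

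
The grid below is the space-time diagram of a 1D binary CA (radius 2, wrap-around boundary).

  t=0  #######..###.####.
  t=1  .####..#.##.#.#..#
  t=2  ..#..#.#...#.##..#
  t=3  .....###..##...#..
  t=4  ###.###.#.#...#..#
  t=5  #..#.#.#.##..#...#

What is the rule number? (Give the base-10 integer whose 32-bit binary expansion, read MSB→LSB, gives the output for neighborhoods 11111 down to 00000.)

2383529197

  [31] ##### => #  t=0,i=2
  [30] ####. => .  t=0,i=5
  [29] ###.# => .  t=0,i=11
  [28] ###.. => .  t=0,i=6
  [27] ##.## => #  t=0,i=12
  [26] ##.#. => #  t=1,i=11
  [25] ##..# => #  t=0,i=7
  [24] ##... => .  t=3,i=12
  [23] #.### => .  t=0,i=0
  [22] #.##. => .  t=1,i=9
  [21] #.#.# => .  t=1,i=12
  [20] #.#.. => #  t=1,i=14
  [19] #..## => .  t=0,i=8
  [18] #..#. => .  t=1,i=6
  [17] #...# => .  t=2,i=9
  [16] #.... => #  t=3,i=17
  [15] .#### => #  t=0,i=1
  [14] .###. => #  t=0,i=10
  [13] .##.# => .  t=1,i=10
  [12] .##.. => .  t=2,i=14
  [11] .#.## => .  t=1,i=0
  [10] .#.#. => #  t=1,i=13
  [9] .#..# => .  t=1,i=15
  [8] .#... => .  t=2,i=8
  [7] ..### => #  t=0,i=9
  [6] ..##. => #  t=3,i=10
  [5] ..#.# => #  t=1,i=7
  [4] ..#.. => .  t=2,i=2
  [3] ...## => #  t=3,i=4
  [2] ...#. => #  t=2,i=10
  [1] ....# => .  t=3,i=3
  [0] ..... => #  t=3,i=0
  bits 10001110000100011100010011101101 = 2383529197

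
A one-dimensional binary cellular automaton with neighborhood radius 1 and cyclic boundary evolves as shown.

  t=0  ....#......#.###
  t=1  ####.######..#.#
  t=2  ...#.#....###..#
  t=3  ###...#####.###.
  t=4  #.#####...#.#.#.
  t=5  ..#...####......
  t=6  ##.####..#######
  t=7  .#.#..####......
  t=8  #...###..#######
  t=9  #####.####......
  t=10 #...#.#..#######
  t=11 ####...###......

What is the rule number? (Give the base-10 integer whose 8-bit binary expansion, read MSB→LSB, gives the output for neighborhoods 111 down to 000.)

  ### -> .   bit 7 = 0  t=0,i=14
  ##. -> #   bit 6 = 1  t=0,i=15
  #.# -> .   bit 5 = 0  t=0,i=12
  #.. -> #   bit 4 = 1  t=0,i=0
  .## -> #   bit 3 = 1  t=0,i=13
  .#. -> .   bit 2 = 0  t=0,i=4
  ..# -> #   bit 1 = 1  t=0,i=3
  ... -> #   bit 0 = 1  t=0,i=1
  bits 01011011 = 91

91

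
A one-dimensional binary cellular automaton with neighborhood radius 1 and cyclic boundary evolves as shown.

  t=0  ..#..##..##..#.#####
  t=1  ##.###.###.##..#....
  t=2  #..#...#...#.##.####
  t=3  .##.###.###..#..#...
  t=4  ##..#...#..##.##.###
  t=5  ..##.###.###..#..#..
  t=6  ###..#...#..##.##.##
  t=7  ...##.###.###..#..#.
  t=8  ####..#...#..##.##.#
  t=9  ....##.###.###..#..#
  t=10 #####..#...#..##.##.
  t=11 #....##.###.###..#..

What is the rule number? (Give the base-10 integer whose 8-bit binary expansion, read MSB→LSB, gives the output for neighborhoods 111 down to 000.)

27

  nb ###: next=.  (t=0,i=16, bit7=0)
  nb ##.: next=.  (t=0,i=6, bit6=0)
  nb #.#: next=.  (t=0,i=14, bit5=0)
  nb #..: next=#  (t=0,i=0, bit4=1)
  nb .##: next=#  (t=0,i=5, bit3=1)
  nb .#.: next=.  (t=0,i=2, bit2=0)
  nb ..#: next=#  (t=0,i=1, bit1=1)
  nb ...: next=#  (t=1,i=17, bit0=1)
  bits 00011011 = 27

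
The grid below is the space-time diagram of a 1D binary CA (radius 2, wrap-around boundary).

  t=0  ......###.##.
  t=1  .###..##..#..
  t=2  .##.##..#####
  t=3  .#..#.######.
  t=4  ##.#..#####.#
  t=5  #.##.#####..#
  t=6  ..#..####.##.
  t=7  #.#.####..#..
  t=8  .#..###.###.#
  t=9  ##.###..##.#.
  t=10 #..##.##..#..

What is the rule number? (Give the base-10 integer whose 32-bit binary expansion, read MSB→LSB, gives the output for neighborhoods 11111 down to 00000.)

  [31] ##### => #  t=2,i=10
  [30] ####. => #  t=2,i=11
  [29] ###.# => .  t=0,i=8
  [28] ###.. => .  t=1,i=3
  [27] ##.## => .  t=0,i=9
  [26] ##.#. => #  t=4,i=2
  [25] ##..# => #  t=1,i=4
  [24] ##... => .  t=0,i=12
  [23] #.### => #  t=3,i=6
  [22] #.##. => #  t=0,i=10
  [21] #.#.# => .  t=7,i=2
  [20] #.#.. => #  t=4,i=3
  [19] #..## => #  t=1,i=5
  [18] #..#. => #  t=1,i=9
  [17] #...# => #  t=1,i=12
  [16] #.... => .  t=0,i=0
  [15] .#### => #  t=2,i=9
  [14] .###. => #  t=0,i=7
  [13] .##.# => .  t=2,i=2
  [12] .##.. => .  t=0,i=11
  [11] .#.## => .  t=3,i=5
  [10] .#.#. => #  t=7,i=1
  [9] .#..# => .  t=3,i=2
  [8] .#... => #  t=1,i=11
  [7] ..### => #  t=0,i=6
  [6] ..##. => .  t=1,i=6
  [5] ..#.# => .  t=3,i=4
  [4] ..#.. => #  t=1,i=10
  [3] ...## => .  t=0,i=5
  [2] ...#. => .  t=6,i=1
  [1] ....# => .  t=0,i=4
  [0] ..... => #  t=0,i=1
  bits 11000110110111101100010110010001 = 3336488337

3336488337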